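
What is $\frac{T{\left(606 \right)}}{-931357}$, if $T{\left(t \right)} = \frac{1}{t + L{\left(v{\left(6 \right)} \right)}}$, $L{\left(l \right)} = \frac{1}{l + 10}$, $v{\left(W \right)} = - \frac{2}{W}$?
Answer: $- \frac{29}{16370461989} \approx -1.7715 \cdot 10^{-9}$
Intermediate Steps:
$L{\left(l \right)} = \frac{1}{10 + l}$
$T{\left(t \right)} = \frac{1}{\frac{3}{29} + t}$ ($T{\left(t \right)} = \frac{1}{t + \frac{1}{10 - \frac{2}{6}}} = \frac{1}{t + \frac{1}{10 - \frac{1}{3}}} = \frac{1}{t + \frac{1}{\frac{29}{3}}} = \frac{1}{t + \frac{3}{29}} = \frac{1}{\frac{3}{29} + t}$)
$\frac{T{\left(606 \right)}}{-931357} = \frac{29 \frac{1}{3 + 29 \cdot 606}}{-931357} = \frac{29}{3 + 17574} \left(- \frac{1}{931357}\right) = \frac{29}{17577} \left(- \frac{1}{931357}\right) = - \frac{29}{16370461989}$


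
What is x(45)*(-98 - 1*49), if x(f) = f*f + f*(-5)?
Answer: -264600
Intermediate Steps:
x(f) = f² - 5*f
x(45)*(-98 - 1*49) = (45*(-5 + 45))*(-98 - 1*49) = (45*40)*(-98 - 49) = 1800*(-147) = -264600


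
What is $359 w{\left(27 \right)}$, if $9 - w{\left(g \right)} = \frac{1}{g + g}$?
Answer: $\frac{174115}{54} \approx 3224.4$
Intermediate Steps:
$w{\left(g \right)} = 9 - \frac{1}{2 g}$ ($w{\left(g \right)} = 9 - \frac{1}{g + g} = 9 - \frac{1}{2 g}$)
$359 w{\left(27 \right)} = 359 \left(9 - \frac{1}{2 \cdot 27}\right) = 359 \left(9 - \frac{1}{54}\right) = 359 \cdot \frac{485}{54} = \frac{174115}{54}$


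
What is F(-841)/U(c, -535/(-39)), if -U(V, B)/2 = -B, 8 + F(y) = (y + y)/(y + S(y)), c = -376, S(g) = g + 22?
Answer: -226161/888100 ≈ -0.25466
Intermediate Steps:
S(g) = 22 + g
F(y) = -8 + 2*y/(22 + 2*y) (F(y) = -8 + (y + y)/(y + (22 + y)) = -8 + (2*y)/(22 + 2*y) = -8 + 2*y/(22 + 2*y))
U(V, B) = 2*B (U(V, B) = -(-2)*B = 2*B)
F(-841)/U(c, -535/(-39)) = ((-88 - 7*(-841))/(11 - 841))/((2*(-535/(-39)))) = ((-88 + 5887)/(-830))/((2*(-535*(-1/39)))) = (-1/830*5799)/((2*(535/39))) = -5799/(830*1070/39) = -5799/830*39/1070 = -226161/888100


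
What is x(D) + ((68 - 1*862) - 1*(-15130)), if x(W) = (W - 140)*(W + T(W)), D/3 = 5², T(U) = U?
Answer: 4586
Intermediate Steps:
D = 75 (D = 3*5² = 3*25 = 75)
x(W) = 2*W*(-140 + W) (x(W) = (W - 140)*(W + W) = (-140 + W)*(2*W) = 2*W*(-140 + W))
x(D) + ((68 - 1*862) - 1*(-15130)) = 2*75*(-140 + 75) + ((68 - 1*862) - 1*(-15130)) = 2*75*(-65) + ((68 - 862) + 15130) = -9750 + (-794 + 15130) = -9750 + 14336 = 4586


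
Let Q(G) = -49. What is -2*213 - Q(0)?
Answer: -377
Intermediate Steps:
-2*213 - Q(0) = -2*213 - 1*(-49) = -426 + 49 = -377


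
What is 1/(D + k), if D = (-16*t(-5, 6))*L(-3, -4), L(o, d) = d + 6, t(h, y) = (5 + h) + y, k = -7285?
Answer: -1/7477 ≈ -0.00013374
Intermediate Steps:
t(h, y) = 5 + h + y
L(o, d) = 6 + d
D = -192 (D = (-16*(5 - 5 + 6))*(6 - 4) = -16*6*2 = -96*2 = -192)
1/(D + k) = 1/(-192 - 7285) = 1/(-7477) = -1/7477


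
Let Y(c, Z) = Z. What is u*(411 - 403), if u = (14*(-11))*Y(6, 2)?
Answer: -2464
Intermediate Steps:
u = -308 (u = (14*(-11))*2 = -154*2 = -308)
u*(411 - 403) = -308*(411 - 403) = -308*8 = -2464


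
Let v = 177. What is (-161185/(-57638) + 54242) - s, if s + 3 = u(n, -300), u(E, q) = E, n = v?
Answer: 3116532569/57638 ≈ 54071.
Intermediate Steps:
n = 177
s = 174 (s = -3 + 177 = 174)
(-161185/(-57638) + 54242) - s = (-161185/(-57638) + 54242) - 1*174 = (-161185*(-1/57638) + 54242) - 174 = (161185/57638 + 54242) - 174 = 3126561581/57638 - 174 = 3116532569/57638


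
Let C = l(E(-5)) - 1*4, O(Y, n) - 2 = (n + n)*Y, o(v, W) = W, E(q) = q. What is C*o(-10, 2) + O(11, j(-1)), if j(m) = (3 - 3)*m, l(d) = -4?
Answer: -14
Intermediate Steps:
j(m) = 0 (j(m) = 0*m = 0)
O(Y, n) = 2 + 2*Y*n (O(Y, n) = 2 + (n + n)*Y = 2 + (2*n)*Y = 2 + 2*Y*n)
C = -8 (C = -4 - 1*4 = -4 - 4 = -8)
C*o(-10, 2) + O(11, j(-1)) = -8*2 + (2 + 2*11*0) = -16 + (2 + 0) = -16 + 2 = -14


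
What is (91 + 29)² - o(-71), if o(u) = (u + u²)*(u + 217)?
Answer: -711220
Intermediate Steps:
o(u) = (217 + u)*(u + u²) (o(u) = (u + u²)*(217 + u) = (217 + u)*(u + u²))
(91 + 29)² - o(-71) = (91 + 29)² - (-71)*(217 + (-71)² + 218*(-71)) = 120² - (-71)*(217 + 5041 - 15478) = 14400 - (-71)*(-10220) = 14400 - 1*725620 = 14400 - 725620 = -711220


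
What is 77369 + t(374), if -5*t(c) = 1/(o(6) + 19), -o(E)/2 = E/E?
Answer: 6576364/85 ≈ 77369.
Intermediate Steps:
o(E) = -2 (o(E) = -2*E/E = -2*1 = -2)
t(c) = -1/85 (t(c) = -1/(5*(-2 + 19)) = -⅕/17 = -⅕*1/17 = -1/85)
77369 + t(374) = 77369 - 1/85 = 6576364/85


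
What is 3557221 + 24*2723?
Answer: 3622573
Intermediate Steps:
3557221 + 24*2723 = 3557221 + 65352 = 3622573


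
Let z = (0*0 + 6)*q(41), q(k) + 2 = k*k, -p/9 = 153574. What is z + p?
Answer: -1372092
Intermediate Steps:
p = -1382166 (p = -9*153574 = -1382166)
q(k) = -2 + k**2 (q(k) = -2 + k*k = -2 + k**2)
z = 10074 (z = (0*0 + 6)*(-2 + 41**2) = (0 + 6)*(-2 + 1681) = 6*1679 = 10074)
z + p = 10074 - 1382166 = -1372092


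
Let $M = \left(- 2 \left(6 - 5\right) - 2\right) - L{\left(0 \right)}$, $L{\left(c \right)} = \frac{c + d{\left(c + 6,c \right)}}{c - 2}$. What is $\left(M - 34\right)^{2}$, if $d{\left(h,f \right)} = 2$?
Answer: $1369$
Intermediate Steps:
$L{\left(c \right)} = \frac{2 + c}{-2 + c}$ ($L{\left(c \right)} = \frac{c + 2}{c - 2} = \frac{2 + c}{-2 + c}$)
$M = -3$ ($M = \left(- 2 \left(6 - 5\right) - 2\right) - \frac{2 + 0}{-2 + 0} = \left(\left(-2\right) 1 - 2\right) - \frac{1}{-2} \cdot 2 = \left(-2 - 2\right) - \left(- \frac{1}{2}\right) 2 = -4 - -1 = -4 + 1 = -3$)
$\left(M - 34\right)^{2} = \left(-3 - 34\right)^{2} = \left(-37\right)^{2} = 1369$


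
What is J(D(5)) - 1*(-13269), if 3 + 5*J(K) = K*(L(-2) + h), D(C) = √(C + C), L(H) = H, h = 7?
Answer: 66342/5 + √10 ≈ 13272.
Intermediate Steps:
D(C) = √2*√C (D(C) = √(2*C) = √2*√C)
J(K) = -⅗ + K (J(K) = -⅗ + (K*(-2 + 7))/5 = -⅗ + (K*5)/5 = -⅗ + (5*K)/5 = -⅗ + K)
J(D(5)) - 1*(-13269) = (-⅗ + √2*√5) - 1*(-13269) = (-⅗ + √10) + 13269 = 66342/5 + √10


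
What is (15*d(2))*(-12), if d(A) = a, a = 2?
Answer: -360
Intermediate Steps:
d(A) = 2
(15*d(2))*(-12) = (15*2)*(-12) = 30*(-12) = -360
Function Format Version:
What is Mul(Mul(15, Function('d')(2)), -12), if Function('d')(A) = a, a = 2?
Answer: -360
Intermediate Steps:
Function('d')(A) = 2
Mul(Mul(15, Function('d')(2)), -12) = Mul(Mul(15, 2), -12) = Mul(30, -12) = -360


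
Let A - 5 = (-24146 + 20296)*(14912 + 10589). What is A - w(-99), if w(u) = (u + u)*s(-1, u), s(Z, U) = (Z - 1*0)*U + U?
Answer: -98178845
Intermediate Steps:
s(Z, U) = U + U*Z (s(Z, U) = (Z + 0)*U + U = Z*U + U = U*Z + U = U + U*Z)
w(u) = 0 (w(u) = (u + u)*(u*(1 - 1)) = (2*u)*(u*0) = (2*u)*0 = 0)
A = -98178845 (A = 5 + (-24146 + 20296)*(14912 + 10589) = 5 - 3850*25501 = 5 - 98178850 = -98178845)
A - w(-99) = -98178845 - 1*0 = -98178845 + 0 = -98178845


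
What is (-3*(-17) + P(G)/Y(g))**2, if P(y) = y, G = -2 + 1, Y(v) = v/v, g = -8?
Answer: 2500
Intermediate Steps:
Y(v) = 1
G = -1
(-3*(-17) + P(G)/Y(g))**2 = (-3*(-17) - 1/1)**2 = (51 - 1*1)**2 = (51 - 1)**2 = 50**2 = 2500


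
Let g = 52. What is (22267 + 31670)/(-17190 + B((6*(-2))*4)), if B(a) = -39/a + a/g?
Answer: -11218896/3575543 ≈ -3.1377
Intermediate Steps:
B(a) = -39/a + a/52
(22267 + 31670)/(-17190 + B((6*(-2))*4)) = (22267 + 31670)/(-17190 + (-39/((6*(-2))*4) + ((6*(-2))*4)/52)) = 53937/(-17190 + (-39/((-12*4)) + (-12*4)/52)) = 53937/(-17190 + (-39/(-48) + (1/52)*(-48))) = 53937/(-17190 + (-39*(-1/48) - 12/13)) = 53937/(-17190 + (13/16 - 12/13)) = 53937/(-17190 - 23/208) = 53937/(-3575543/208) = 53937*(-208/3575543) = -11218896/3575543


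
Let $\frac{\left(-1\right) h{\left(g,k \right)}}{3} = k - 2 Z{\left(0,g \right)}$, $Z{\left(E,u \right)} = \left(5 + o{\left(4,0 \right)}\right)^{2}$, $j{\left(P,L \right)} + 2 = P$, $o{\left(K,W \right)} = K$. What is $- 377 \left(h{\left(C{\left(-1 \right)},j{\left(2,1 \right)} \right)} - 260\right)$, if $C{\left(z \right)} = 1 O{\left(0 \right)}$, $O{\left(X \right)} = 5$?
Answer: $-85202$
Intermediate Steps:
$j{\left(P,L \right)} = -2 + P$
$Z{\left(E,u \right)} = 81$ ($Z{\left(E,u \right)} = \left(5 + 4\right)^{2} = 9^{2} = 81$)
$C{\left(z \right)} = 5$ ($C{\left(z \right)} = 1 \cdot 5 = 5$)
$h{\left(g,k \right)} = 486 - 3 k$ ($h{\left(g,k \right)} = - 3 \left(k - 162\right) = - 3 \left(-162 + k\right) = 486 - 3 k$)
$- 377 \left(h{\left(C{\left(-1 \right)},j{\left(2,1 \right)} \right)} - 260\right) = - 377 \left(\left(486 - 3 \left(-2 + 2\right)\right) - 260\right) = - 377 \left(\left(486 - 0\right) - 260\right) = - 377 \left(\left(486 + 0\right) - 260\right) = - 377 \left(486 - 260\right) = \left(-377\right) 226 = -85202$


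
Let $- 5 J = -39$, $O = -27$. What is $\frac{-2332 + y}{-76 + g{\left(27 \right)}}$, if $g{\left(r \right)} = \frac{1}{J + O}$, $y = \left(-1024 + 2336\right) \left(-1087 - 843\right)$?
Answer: $\frac{243311232}{7301} \approx 33326.0$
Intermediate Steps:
$J = \frac{39}{5}$ ($J = \left(- \frac{1}{5}\right) \left(-39\right) = \frac{39}{5} \approx 7.8$)
$y = -2532160$ ($y = 1312 \left(-1930\right) = -2532160$)
$g{\left(r \right)} = - \frac{5}{96}$ ($g{\left(r \right)} = \frac{1}{\frac{39}{5} - 27} = \frac{1}{- \frac{96}{5}} = - \frac{5}{96}$)
$\frac{-2332 + y}{-76 + g{\left(27 \right)}} = \frac{-2332 - 2532160}{-76 - \frac{5}{96}} = - \frac{2534492}{- \frac{7301}{96}} = \left(-2534492\right) \left(- \frac{96}{7301}\right) = \frac{243311232}{7301}$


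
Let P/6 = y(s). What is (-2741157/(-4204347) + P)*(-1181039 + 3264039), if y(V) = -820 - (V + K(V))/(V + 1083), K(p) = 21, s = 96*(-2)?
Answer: -473790539405633000/46247817 ≈ -1.0245e+10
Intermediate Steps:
s = -192
y(V) = -820 - (21 + V)/(1083 + V) (y(V) = -820 - (V + 21)/(V + 1083) = -820 - (21 + V)/(1083 + V))
P = -162322/33 (P = 6*((-888081 - 821*(-192))/(1083 - 192)) = 6*((-888081 + 157632)/891) = 6*((1/891)*(-730449)) = 6*(-81161/99) = -162322/33 ≈ -4918.9)
(-2741157/(-4204347) + P)*(-1181039 + 3264039) = (-2741157/(-4204347) - 162322/33)*(-1181039 + 3264039) = (-2741157*(-1/4204347) - 162322/33)*2083000 = (913719/1401449 - 162322/33)*2083000 = -227455851851/46247817*2083000 = -473790539405633000/46247817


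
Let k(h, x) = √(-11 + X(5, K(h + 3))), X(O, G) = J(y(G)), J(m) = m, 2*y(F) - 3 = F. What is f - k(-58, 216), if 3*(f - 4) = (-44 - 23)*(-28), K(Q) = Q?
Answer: 1888/3 - I*√37 ≈ 629.33 - 6.0828*I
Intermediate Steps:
y(F) = 3/2 + F/2
X(O, G) = 3/2 + G/2
k(h, x) = √(-8 + h/2) (k(h, x) = √(-11 + (3/2 + (h + 3)/2)) = √(-11 + (3/2 + (3 + h)/2)) = √(-11 + (3/2 + (3/2 + h/2))) = √(-11 + (3 + h/2)) = √(-8 + h/2))
f = 1888/3 (f = 4 + ((-44 - 23)*(-28))/3 = 4 + (-67*(-28))/3 = 4 + (⅓)*1876 = 4 + 1876/3 = 1888/3 ≈ 629.33)
f - k(-58, 216) = 1888/3 - √(-32 + 2*(-58))/2 = 1888/3 - √(-32 - 116)/2 = 1888/3 - √(-148)/2 = 1888/3 - 2*I*√37/2 = 1888/3 - I*√37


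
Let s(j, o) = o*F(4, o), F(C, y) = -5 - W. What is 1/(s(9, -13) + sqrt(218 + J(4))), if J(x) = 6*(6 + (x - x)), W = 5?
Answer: 65/8323 - sqrt(254)/16646 ≈ 0.0068523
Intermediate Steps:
F(C, y) = -10 (F(C, y) = -5 - 1*5 = -5 - 5 = -10)
s(j, o) = -10*o (s(j, o) = o*(-10) = -10*o)
J(x) = 36 (J(x) = 6*(6 + 0) = 6*6 = 36)
1/(s(9, -13) + sqrt(218 + J(4))) = 1/(-10*(-13) + sqrt(218 + 36)) = 1/(130 + sqrt(254))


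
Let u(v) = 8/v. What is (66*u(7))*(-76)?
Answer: -40128/7 ≈ -5732.6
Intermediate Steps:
(66*u(7))*(-76) = (66*(8/7))*(-76) = (528/7)*(-76) = -40128/7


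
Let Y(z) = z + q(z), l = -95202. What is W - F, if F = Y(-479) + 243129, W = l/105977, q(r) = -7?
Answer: -25714672413/105977 ≈ -2.4264e+5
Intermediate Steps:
Y(z) = -7 + z (Y(z) = z - 7 = -7 + z)
W = -95202/105977 ≈ -0.89833
F = 242643 (F = (-7 - 479) + 243129 = -486 + 243129 = 242643)
W - F = -95202/105977 - 1*242643 = -95202/105977 - 242643 = -25714672413/105977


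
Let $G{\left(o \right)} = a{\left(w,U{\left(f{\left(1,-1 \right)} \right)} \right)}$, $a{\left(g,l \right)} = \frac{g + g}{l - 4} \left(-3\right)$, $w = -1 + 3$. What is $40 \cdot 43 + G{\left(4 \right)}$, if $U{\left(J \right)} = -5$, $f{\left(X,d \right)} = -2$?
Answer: $\frac{5164}{3} \approx 1721.3$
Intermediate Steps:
$w = 2$
$a{\left(g,l \right)} = - \frac{6 g}{-4 + l}$ ($a{\left(g,l \right)} = \frac{2 g}{-4 + l} \left(-3\right) = - \frac{6 g}{-4 + l}$)
$G{\left(o \right)} = \frac{4}{3}$ ($G{\left(o \right)} = \left(-6\right) 2 \frac{1}{-4 - 5} = \left(-6\right) 2 \frac{1}{-9} = \left(-6\right) 2 \left(- \frac{1}{9}\right) = \frac{4}{3}$)
$40 \cdot 43 + G{\left(4 \right)} = 40 \cdot 43 + \frac{4}{3} = 1720 + \frac{4}{3} = \frac{5164}{3}$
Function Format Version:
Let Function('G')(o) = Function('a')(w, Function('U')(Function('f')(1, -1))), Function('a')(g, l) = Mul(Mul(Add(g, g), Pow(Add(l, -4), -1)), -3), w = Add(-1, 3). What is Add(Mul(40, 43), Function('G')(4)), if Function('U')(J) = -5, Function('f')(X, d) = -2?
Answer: Rational(5164, 3) ≈ 1721.3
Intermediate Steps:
w = 2
Function('a')(g, l) = Mul(-6, g, Pow(Add(-4, l), -1)) (Function('a')(g, l) = Mul(Mul(Mul(2, g), Pow(Add(-4, l), -1)), -3) = Mul(Mul(2, g, Pow(Add(-4, l), -1)), -3) = Mul(-6, g, Pow(Add(-4, l), -1)))
Function('G')(o) = Rational(4, 3) (Function('G')(o) = Mul(-6, 2, Pow(Add(-4, -5), -1)) = Mul(-6, 2, Pow(-9, -1)) = Mul(-6, 2, Rational(-1, 9)) = Rational(4, 3))
Add(Mul(40, 43), Function('G')(4)) = Add(Mul(40, 43), Rational(4, 3)) = Add(1720, Rational(4, 3)) = Rational(5164, 3)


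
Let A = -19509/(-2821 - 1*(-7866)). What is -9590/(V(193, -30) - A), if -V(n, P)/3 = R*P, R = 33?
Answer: -48381550/15003159 ≈ -3.2248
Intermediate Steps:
V(n, P) = -99*P
A = -19509/5045 (A = -19509/(-2821 + 7866) = -19509/5045 ≈ -3.8670)
-9590/(V(193, -30) - A) = -9590/(-99*(-30) - 1*(-19509/5045)) = -9590/(2970 + 19509/5045) = -9590/15003159/5045 = -9590*5045/15003159 = -48381550/15003159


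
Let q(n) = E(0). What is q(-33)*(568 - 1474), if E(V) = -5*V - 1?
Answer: 906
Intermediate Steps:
E(V) = -1 - 5*V
q(n) = -1 (q(n) = -1 - 5*0 = -1 + 0 = -1)
q(-33)*(568 - 1474) = -(568 - 1474) = -1*(-906) = 906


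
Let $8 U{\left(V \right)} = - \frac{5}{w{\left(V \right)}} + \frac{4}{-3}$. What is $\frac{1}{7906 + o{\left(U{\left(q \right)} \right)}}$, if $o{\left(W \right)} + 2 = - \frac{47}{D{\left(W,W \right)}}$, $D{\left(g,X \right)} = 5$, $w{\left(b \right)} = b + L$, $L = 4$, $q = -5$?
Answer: $\frac{5}{39473} \approx 0.00012667$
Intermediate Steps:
$w{\left(b \right)} = 4 + b$ ($w{\left(b \right)} = b + 4 = 4 + b$)
$U{\left(V \right)} = - \frac{1}{6} - \frac{5}{8 \left(4 + V\right)}$ ($U{\left(V \right)} = \frac{- \frac{5}{4 + V} + \frac{4}{-3}}{8} = \frac{- \frac{5}{4 + V} + 4 \left(- \frac{1}{3}\right)}{8} = \frac{- \frac{5}{4 + V} - \frac{4}{3}}{8} = \frac{- \frac{4}{3} - \frac{5}{4 + V}}{8} = - \frac{1}{6} - \frac{5}{8 \left(4 + V\right)}$)
$o{\left(W \right)} = - \frac{57}{5}$ ($o{\left(W \right)} = -2 - \frac{47}{5} = - \frac{57}{5}$)
$\frac{1}{7906 + o{\left(U{\left(q \right)} \right)}} = \frac{1}{7906 - \frac{57}{5}} = \frac{1}{\frac{39473}{5}} = \frac{5}{39473}$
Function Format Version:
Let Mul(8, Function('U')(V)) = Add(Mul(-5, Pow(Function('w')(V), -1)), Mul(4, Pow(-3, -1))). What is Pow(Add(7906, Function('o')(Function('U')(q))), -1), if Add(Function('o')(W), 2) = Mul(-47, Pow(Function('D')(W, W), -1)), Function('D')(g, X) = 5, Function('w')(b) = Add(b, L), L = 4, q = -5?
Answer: Rational(5, 39473) ≈ 0.00012667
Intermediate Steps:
Function('w')(b) = Add(4, b) (Function('w')(b) = Add(b, 4) = Add(4, b))
Function('U')(V) = Add(Rational(-1, 6), Mul(Rational(-5, 8), Pow(Add(4, V), -1))) (Function('U')(V) = Mul(Rational(1, 8), Add(Mul(-5, Pow(Add(4, V), -1)), Mul(4, Pow(-3, -1)))) = Mul(Rational(1, 8), Add(Mul(-5, Pow(Add(4, V), -1)), Mul(4, Rational(-1, 3)))) = Mul(Rational(1, 8), Add(Mul(-5, Pow(Add(4, V), -1)), Rational(-4, 3))) = Mul(Rational(1, 8), Add(Rational(-4, 3), Mul(-5, Pow(Add(4, V), -1)))) = Add(Rational(-1, 6), Mul(Rational(-5, 8), Pow(Add(4, V), -1))))
Function('o')(W) = Rational(-57, 5) (Function('o')(W) = Add(-2, Mul(-47, Pow(5, -1))) = Add(-2, Mul(-47, Rational(1, 5))) = Add(-2, Rational(-47, 5)) = Rational(-57, 5))
Pow(Add(7906, Function('o')(Function('U')(q))), -1) = Pow(Add(7906, Rational(-57, 5)), -1) = Pow(Rational(39473, 5), -1) = Rational(5, 39473)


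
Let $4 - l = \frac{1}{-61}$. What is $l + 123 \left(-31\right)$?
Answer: $- \frac{232348}{61} \approx -3809.0$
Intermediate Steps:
$l = \frac{245}{61}$ ($l = 4 - \frac{1}{-61} = 4 - - \frac{1}{61} = 4 + \frac{1}{61} = \frac{245}{61} \approx 4.0164$)
$l + 123 \left(-31\right) = \frac{245}{61} + 123 \left(-31\right) = \frac{245}{61} - 3813 = - \frac{232348}{61}$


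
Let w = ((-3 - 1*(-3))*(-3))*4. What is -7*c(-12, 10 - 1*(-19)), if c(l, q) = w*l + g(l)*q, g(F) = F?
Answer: 2436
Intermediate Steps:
w = 0 (w = ((-3 + 3)*(-3))*4 = (0*(-3))*4 = 0*4 = 0)
c(l, q) = l*q (c(l, q) = 0*l + l*q = 0 + l*q = l*q)
-7*c(-12, 10 - 1*(-19)) = -(-84)*(10 - 1*(-19)) = -(-84)*(10 + 19) = -(-84)*29 = -7*(-348) = 2436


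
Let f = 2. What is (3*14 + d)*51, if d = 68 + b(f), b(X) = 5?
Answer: 5865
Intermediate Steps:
d = 73 (d = 68 + 5 = 73)
(3*14 + d)*51 = (3*14 + 73)*51 = (42 + 73)*51 = 115*51 = 5865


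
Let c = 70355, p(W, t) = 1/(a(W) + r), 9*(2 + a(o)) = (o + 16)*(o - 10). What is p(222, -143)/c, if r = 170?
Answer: 9/3656208640 ≈ 2.4616e-9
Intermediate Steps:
a(o) = -2 + (-10 + o)*(16 + o)/9 (a(o) = -2 + ((o + 16)*(o - 10))/9 = -2 + ((16 + o)*(-10 + o))/9 = -2 + ((-10 + o)*(16 + o))/9 = -2 + (-10 + o)*(16 + o)/9)
p(W, t) = 1/(1352/9 + W²/9 + 2*W/3) (p(W, t) = 1/((-178/9 + W²/9 + 2*W/3) + 170) = 1/(1352/9 + W²/9 + 2*W/3))
p(222, -143)/c = (9/(1352 + 222² + 6*222))/70355 = (9/(1352 + 49284 + 1332))*(1/70355) = (9/51968)*(1/70355) = 9/3656208640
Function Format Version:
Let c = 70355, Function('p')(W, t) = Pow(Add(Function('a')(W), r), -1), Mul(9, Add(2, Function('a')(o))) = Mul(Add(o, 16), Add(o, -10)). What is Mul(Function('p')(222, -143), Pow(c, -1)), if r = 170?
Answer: Rational(9, 3656208640) ≈ 2.4616e-9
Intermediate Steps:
Function('a')(o) = Add(-2, Mul(Rational(1, 9), Add(-10, o), Add(16, o))) (Function('a')(o) = Add(-2, Mul(Rational(1, 9), Mul(Add(o, 16), Add(o, -10)))) = Add(-2, Mul(Rational(1, 9), Mul(Add(16, o), Add(-10, o)))) = Add(-2, Mul(Rational(1, 9), Mul(Add(-10, o), Add(16, o)))) = Add(-2, Mul(Rational(1, 9), Add(-10, o), Add(16, o))))
Function('p')(W, t) = Pow(Add(Rational(1352, 9), Mul(Rational(1, 9), Pow(W, 2)), Mul(Rational(2, 3), W)), -1) (Function('p')(W, t) = Pow(Add(Add(Rational(-178, 9), Mul(Rational(1, 9), Pow(W, 2)), Mul(Rational(2, 3), W)), 170), -1) = Pow(Add(Rational(1352, 9), Mul(Rational(1, 9), Pow(W, 2)), Mul(Rational(2, 3), W)), -1))
Mul(Function('p')(222, -143), Pow(c, -1)) = Mul(Mul(9, Pow(Add(1352, Pow(222, 2), Mul(6, 222)), -1)), Pow(70355, -1)) = Mul(Mul(9, Pow(Add(1352, 49284, 1332), -1)), Rational(1, 70355)) = Mul(Mul(9, Pow(51968, -1)), Rational(1, 70355)) = Mul(Mul(9, Rational(1, 51968)), Rational(1, 70355)) = Mul(Rational(9, 51968), Rational(1, 70355)) = Rational(9, 3656208640)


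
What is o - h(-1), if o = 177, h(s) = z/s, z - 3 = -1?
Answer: 179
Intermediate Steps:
z = 2 (z = 3 - 1 = 2)
h(s) = 2/s
o - h(-1) = 177 - 2/(-1) = 177 - 2*(-1) = 177 - 1*(-2) = 177 + 2 = 179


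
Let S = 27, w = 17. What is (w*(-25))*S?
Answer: -11475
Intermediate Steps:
(w*(-25))*S = (17*(-25))*27 = -425*27 = -11475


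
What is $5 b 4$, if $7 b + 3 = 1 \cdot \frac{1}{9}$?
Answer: $- \frac{520}{63} \approx -8.254$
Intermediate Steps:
$b = - \frac{26}{63}$ ($b = - \frac{3}{7} + \frac{1 \cdot \frac{1}{9}}{7} = - \frac{3}{7} + \frac{1}{7} \cdot \frac{1}{9} = - \frac{3}{7} + \frac{1}{63} = - \frac{26}{63} \approx -0.4127$)
$5 b 4 = 5 \left(- \frac{26}{63}\right) 4 = \left(- \frac{130}{63}\right) 4 = - \frac{520}{63}$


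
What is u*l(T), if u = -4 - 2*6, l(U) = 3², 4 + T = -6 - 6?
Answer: -144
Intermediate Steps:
T = -16 (T = -4 + (-6 - 6) = -4 - 12 = -16)
l(U) = 9
u = -16 (u = -4 - 12 = -16)
u*l(T) = -16*9 = -144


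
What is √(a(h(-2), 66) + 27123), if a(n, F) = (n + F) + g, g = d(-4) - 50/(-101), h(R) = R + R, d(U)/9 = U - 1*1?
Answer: √276860190/101 ≈ 164.74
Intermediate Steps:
d(U) = -9 + 9*U (d(U) = 9*(U - 1*1) = 9*(U - 1) = 9*(-1 + U) = -9 + 9*U)
h(R) = 2*R
g = -4495/101 (g = (-9 + 9*(-4)) - 50/(-101) = (-9 - 36) - 50*(-1)/101 = -45 - 1*(-50/101) = -45 + 50/101 = -4495/101 ≈ -44.505)
a(n, F) = -4495/101 + F + n (a(n, F) = (n + F) - 4495/101 = (F + n) - 4495/101 = -4495/101 + F + n)
√(a(h(-2), 66) + 27123) = √((-4495/101 + 66 + 2*(-2)) + 27123) = √((-4495/101 + 66 - 4) + 27123) = √(1767/101 + 27123) = √(2741190/101) = √276860190/101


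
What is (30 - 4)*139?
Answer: 3614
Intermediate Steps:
(30 - 4)*139 = 26*139 = 3614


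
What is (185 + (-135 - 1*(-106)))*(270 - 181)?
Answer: 13884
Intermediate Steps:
(185 + (-135 - 1*(-106)))*(270 - 181) = (185 + (-135 + 106))*89 = (185 - 29)*89 = 156*89 = 13884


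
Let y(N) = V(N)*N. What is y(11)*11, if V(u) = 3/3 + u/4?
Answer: 1815/4 ≈ 453.75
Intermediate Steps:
V(u) = 1 + u/4 (V(u) = 3*(1/3) + u*(1/4) = 1 + u/4)
y(N) = N*(1 + N/4) (y(N) = (1 + N/4)*N = N*(1 + N/4))
y(11)*11 = ((1/4)*11*(4 + 11))*11 = ((1/4)*11*15)*11 = (165/4)*11 = 1815/4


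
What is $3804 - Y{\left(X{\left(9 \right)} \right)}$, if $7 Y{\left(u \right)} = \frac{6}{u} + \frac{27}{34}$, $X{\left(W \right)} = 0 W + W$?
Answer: $\frac{2715907}{714} \approx 3803.8$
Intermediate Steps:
$X{\left(W \right)} = W$ ($X{\left(W \right)} = 0 + W = W$)
$Y{\left(u \right)} = \frac{27}{238} + \frac{6}{7 u}$ ($Y{\left(u \right)} = \frac{\frac{6}{u} + \frac{27}{34}}{7} = \frac{\frac{27}{34} + \frac{6}{u}}{7} = \frac{27}{238} + \frac{6}{7 u}$)
$3804 - Y{\left(X{\left(9 \right)} \right)} = 3804 - \frac{3 \left(68 + 9 \cdot 9\right)}{238 \cdot 9} = 3804 - \frac{3}{238} \cdot \frac{1}{9} \left(68 + 81\right) = 3804 - \frac{3}{238} \cdot \frac{1}{9} \cdot 149 = 3804 - \frac{149}{714} = \frac{2715907}{714}$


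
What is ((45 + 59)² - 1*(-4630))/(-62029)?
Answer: -15446/62029 ≈ -0.24901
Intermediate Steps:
((45 + 59)² - 1*(-4630))/(-62029) = (104² + 4630)*(-1/62029) = (10816 + 4630)*(-1/62029) = 15446*(-1/62029) = -15446/62029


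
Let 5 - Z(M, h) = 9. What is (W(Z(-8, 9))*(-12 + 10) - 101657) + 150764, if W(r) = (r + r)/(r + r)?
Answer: 49105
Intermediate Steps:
Z(M, h) = -4 (Z(M, h) = 5 - 1*9 = 5 - 9 = -4)
W(r) = 1 (W(r) = (2*r)/((2*r)) = (2*r)*(1/(2*r)) = 1)
(W(Z(-8, 9))*(-12 + 10) - 101657) + 150764 = (1*(-12 + 10) - 101657) + 150764 = (1*(-2) - 101657) + 150764 = (-2 - 101657) + 150764 = -101659 + 150764 = 49105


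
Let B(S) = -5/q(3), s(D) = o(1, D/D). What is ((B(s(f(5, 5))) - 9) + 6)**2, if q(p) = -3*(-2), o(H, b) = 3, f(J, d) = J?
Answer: 529/36 ≈ 14.694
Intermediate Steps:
s(D) = 3
q(p) = 6
B(S) = -5/6
((B(s(f(5, 5))) - 9) + 6)**2 = ((-5/6 - 9) + 6)**2 = (-59/6 + 6)**2 = (-23/6)**2 = 529/36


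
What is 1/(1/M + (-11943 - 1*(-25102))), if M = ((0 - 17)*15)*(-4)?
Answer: 1020/13422181 ≈ 7.5994e-5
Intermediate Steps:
M = 1020 (M = -17*15*(-4) = -255*(-4) = 1020)
1/(1/M + (-11943 - 1*(-25102))) = 1/(1/1020 + (-11943 - 1*(-25102))) = 1/(1/1020 + (-11943 + 25102)) = 1/(1/1020 + 13159) = 1/(13422181/1020) = 1020/13422181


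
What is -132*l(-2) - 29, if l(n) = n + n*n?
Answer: -293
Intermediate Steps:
l(n) = n + n²
-132*l(-2) - 29 = -(-264)*(1 - 2) - 29 = -(-264)*(-1) - 29 = -132*2 - 29 = -264 - 29 = -293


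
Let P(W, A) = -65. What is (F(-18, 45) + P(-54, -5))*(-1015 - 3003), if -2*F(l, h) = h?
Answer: 351575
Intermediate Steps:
F(l, h) = -h/2
(F(-18, 45) + P(-54, -5))*(-1015 - 3003) = (-1/2*45 - 65)*(-1015 - 3003) = (-45/2 - 65)*(-4018) = -175/2*(-4018) = 351575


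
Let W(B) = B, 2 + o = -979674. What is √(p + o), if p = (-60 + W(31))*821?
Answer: I*√1003485 ≈ 1001.7*I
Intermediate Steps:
o = -979676 (o = -2 - 979674 = -979676)
p = -23809 (p = (-60 + 31)*821 = -29*821 = -23809)
√(p + o) = √(-23809 - 979676) = √(-1003485) = I*√1003485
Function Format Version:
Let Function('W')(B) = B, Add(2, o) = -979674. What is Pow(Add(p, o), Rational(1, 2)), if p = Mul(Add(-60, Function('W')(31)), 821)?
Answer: Mul(I, Pow(1003485, Rational(1, 2))) ≈ Mul(1001.7, I)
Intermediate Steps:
o = -979676 (o = Add(-2, -979674) = -979676)
p = -23809 (p = Mul(Add(-60, 31), 821) = Mul(-29, 821) = -23809)
Pow(Add(p, o), Rational(1, 2)) = Pow(Add(-23809, -979676), Rational(1, 2)) = Pow(-1003485, Rational(1, 2)) = Mul(I, Pow(1003485, Rational(1, 2)))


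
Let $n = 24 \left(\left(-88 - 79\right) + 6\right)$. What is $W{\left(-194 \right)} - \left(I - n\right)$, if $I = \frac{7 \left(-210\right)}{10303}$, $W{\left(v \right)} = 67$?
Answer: $- \frac{39119021}{10303} \approx -3796.9$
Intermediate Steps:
$I = - \frac{1470}{10303}$ ($I = \left(-1470\right) \frac{1}{10303} = - \frac{1470}{10303} \approx -0.14268$)
$n = -3864$ ($n = 24 \left(-167 + 6\right) = 24 \left(-161\right) = -3864$)
$W{\left(-194 \right)} - \left(I - n\right) = 67 - \left(- \frac{1470}{10303} - -3864\right) = 67 - \left(- \frac{1470}{10303} + 3864\right) = 67 - \frac{39809322}{10303} = - \frac{39119021}{10303}$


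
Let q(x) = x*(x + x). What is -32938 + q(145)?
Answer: 9112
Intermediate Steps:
q(x) = 2*x² (q(x) = x*(2*x) = 2*x²)
-32938 + q(145) = -32938 + 2*145² = -32938 + 2*21025 = -32938 + 42050 = 9112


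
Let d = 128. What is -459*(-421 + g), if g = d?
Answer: 134487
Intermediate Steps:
g = 128
-459*(-421 + g) = -459*(-421 + 128) = -459*(-293) = 134487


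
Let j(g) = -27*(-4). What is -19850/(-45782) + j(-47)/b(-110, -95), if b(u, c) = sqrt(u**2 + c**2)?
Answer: 9925/22891 + 108*sqrt(5)/325 ≈ 1.1766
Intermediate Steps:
j(g) = 108
b(u, c) = sqrt(c**2 + u**2)
-19850/(-45782) + j(-47)/b(-110, -95) = -19850/(-45782) + 108/(sqrt((-95)**2 + (-110)**2)) = -19850*(-1/45782) + 108/(sqrt(9025 + 12100)) = 9925/22891 + 108/(sqrt(21125)) = 9925/22891 + 108/((65*sqrt(5))) = 9925/22891 + 108*(sqrt(5)/325) = 9925/22891 + 108*sqrt(5)/325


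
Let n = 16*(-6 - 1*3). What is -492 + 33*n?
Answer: -5244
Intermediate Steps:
n = -144 (n = 16*(-6 - 3) = 16*(-9) = -144)
-492 + 33*n = -492 + 33*(-144) = -492 - 4752 = -5244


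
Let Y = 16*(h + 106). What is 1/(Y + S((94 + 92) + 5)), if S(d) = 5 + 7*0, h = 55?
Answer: 1/2581 ≈ 0.00038745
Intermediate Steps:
S(d) = 5 (S(d) = 5 + 0 = 5)
Y = 2576 (Y = 16*(55 + 106) = 16*161 = 2576)
1/(Y + S((94 + 92) + 5)) = 1/(2576 + 5) = 1/2581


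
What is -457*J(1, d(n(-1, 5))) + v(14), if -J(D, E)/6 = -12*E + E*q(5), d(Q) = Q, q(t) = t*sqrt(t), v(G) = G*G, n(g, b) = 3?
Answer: -98516 + 41130*sqrt(5) ≈ -6546.5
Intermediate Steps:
v(G) = G**2
q(t) = t**(3/2)
J(D, E) = 72*E - 30*E*sqrt(5) (J(D, E) = -6*(-12*E + E*5**(3/2)) = -6*(-12*E + E*(5*sqrt(5))) = -6*(-12*E + 5*E*sqrt(5)) = 72*E - 30*E*sqrt(5))
-457*J(1, d(n(-1, 5))) + v(14) = -2742*3*(12 - 5*sqrt(5)) + 14**2 = -457*(216 - 90*sqrt(5)) + 196 = (-98712 + 41130*sqrt(5)) + 196 = -98516 + 41130*sqrt(5)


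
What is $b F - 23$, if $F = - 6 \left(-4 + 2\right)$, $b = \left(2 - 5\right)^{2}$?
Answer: $85$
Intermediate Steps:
$b = 9$ ($b = \left(-3\right)^{2} = 9$)
$F = 12$ ($F = \left(-6\right) \left(-2\right) = 12$)
$b F - 23 = 9 \cdot 12 - 23 = 108 - 23 = 85$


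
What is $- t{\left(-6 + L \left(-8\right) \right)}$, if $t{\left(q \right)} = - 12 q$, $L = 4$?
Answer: $-456$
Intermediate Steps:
$- t{\left(-6 + L \left(-8\right) \right)} = - \left(-12\right) \left(-6 + 4 \left(-8\right)\right) = - \left(-12\right) \left(-6 - 32\right) = - \left(-12\right) \left(-38\right) = \left(-1\right) 456 = -456$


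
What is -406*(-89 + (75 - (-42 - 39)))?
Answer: -27202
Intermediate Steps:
-406*(-89 + (75 - (-42 - 39))) = -406*(-89 + (75 - 1*(-81))) = -406*(-89 + (75 + 81)) = -406*(-89 + 156) = -406*67 = -27202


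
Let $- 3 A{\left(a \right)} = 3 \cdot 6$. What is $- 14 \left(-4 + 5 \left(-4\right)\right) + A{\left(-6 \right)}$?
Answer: $330$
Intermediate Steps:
$A{\left(a \right)} = -6$ ($A{\left(a \right)} = - \frac{3 \cdot 6}{3} = \left(- \frac{1}{3}\right) 18 = -6$)
$- 14 \left(-4 + 5 \left(-4\right)\right) + A{\left(-6 \right)} = - 14 \left(-4 + 5 \left(-4\right)\right) - 6 = - 14 \left(-4 - 20\right) - 6 = \left(-14\right) \left(-24\right) - 6 = 336 - 6 = 330$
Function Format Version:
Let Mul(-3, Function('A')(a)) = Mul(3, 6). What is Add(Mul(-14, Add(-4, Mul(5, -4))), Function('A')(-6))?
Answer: 330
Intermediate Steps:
Function('A')(a) = -6 (Function('A')(a) = Mul(Rational(-1, 3), Mul(3, 6)) = Mul(Rational(-1, 3), 18) = -6)
Add(Mul(-14, Add(-4, Mul(5, -4))), Function('A')(-6)) = Add(Mul(-14, Add(-4, Mul(5, -4))), -6) = Add(Mul(-14, Add(-4, -20)), -6) = Add(Mul(-14, -24), -6) = Add(336, -6) = 330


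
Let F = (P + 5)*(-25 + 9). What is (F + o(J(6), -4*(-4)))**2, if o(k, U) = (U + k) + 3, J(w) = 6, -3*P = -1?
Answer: 32761/9 ≈ 3640.1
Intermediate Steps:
P = 1/3 (P = -1/3*(-1) = 1/3 ≈ 0.33333)
o(k, U) = 3 + U + k
F = -256/3 (F = (1/3 + 5)*(-25 + 9) = (16/3)*(-16) = -256/3 ≈ -85.333)
(F + o(J(6), -4*(-4)))**2 = (-256/3 + (3 - 4*(-4) + 6))**2 = (-256/3 + (3 + 16 + 6))**2 = (-256/3 + 25)**2 = (-181/3)**2 = 32761/9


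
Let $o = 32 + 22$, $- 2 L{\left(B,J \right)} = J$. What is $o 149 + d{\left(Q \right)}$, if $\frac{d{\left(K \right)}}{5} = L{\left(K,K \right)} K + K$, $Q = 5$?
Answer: $\frac{16017}{2} \approx 8008.5$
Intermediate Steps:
$L{\left(B,J \right)} = - \frac{J}{2}$
$d{\left(K \right)} = 5 K - \frac{5 K^{2}}{2}$ ($d{\left(K \right)} = 5 \left(- \frac{K}{2} K + K\right) = 5 \left(- \frac{K^{2}}{2} + K\right) = 5 \left(K - \frac{K^{2}}{2}\right) = 5 K - \frac{5 K^{2}}{2}$)
$o = 54$
$o 149 + d{\left(Q \right)} = 54 \cdot 149 + \frac{5}{2} \cdot 5 \left(2 - 5\right) = 8046 + \frac{5}{2} \cdot 5 \left(2 - 5\right) = 8046 + \frac{5}{2} \cdot 5 \left(-3\right) = 8046 - \frac{75}{2} = \frac{16017}{2}$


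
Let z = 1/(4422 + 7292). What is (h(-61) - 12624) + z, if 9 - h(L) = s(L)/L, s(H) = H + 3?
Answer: -9014778061/714554 ≈ -12616.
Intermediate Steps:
s(H) = 3 + H
z = 1/11714 ≈ 8.5368e-5
h(L) = 9 - (3 + L)/L
(h(-61) - 12624) + z = ((8 - 3/(-61)) - 12624) + 1/11714 = ((8 - 3*(-1/61)) - 12624) + 1/11714 = ((8 + 3/61) - 12624) + 1/11714 = (491/61 - 12624) + 1/11714 = -769573/61 + 1/11714 = -9014778061/714554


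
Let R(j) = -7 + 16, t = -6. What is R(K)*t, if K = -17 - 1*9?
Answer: -54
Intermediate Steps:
K = -26 (K = -17 - 9 = -26)
R(j) = 9
R(K)*t = 9*(-6) = -54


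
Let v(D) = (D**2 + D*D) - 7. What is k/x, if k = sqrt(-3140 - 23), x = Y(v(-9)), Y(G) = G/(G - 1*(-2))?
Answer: 157*I*sqrt(3163)/155 ≈ 56.966*I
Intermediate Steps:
v(D) = -7 + 2*D**2 (v(D) = (D**2 + D**2) - 7 = 2*D**2 - 7 = -7 + 2*D**2)
Y(G) = G/(2 + G) (Y(G) = G/(G + 2) = G/(2 + G))
x = 155/157 (x = (-7 + 2*(-9)**2)/(2 + (-7 + 2*(-9)**2)) = (-7 + 2*81)/(2 + (-7 + 2*81)) = (-7 + 162)/(2 + (-7 + 162)) = 155/(2 + 155) = 155/157 ≈ 0.98726)
k = I*sqrt(3163) (k = sqrt(-3163) = I*sqrt(3163) ≈ 56.241*I)
k/x = (I*sqrt(3163))/(155/157) = (I*sqrt(3163))*(157/155) = 157*I*sqrt(3163)/155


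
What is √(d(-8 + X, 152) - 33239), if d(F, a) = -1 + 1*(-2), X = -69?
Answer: I*√33242 ≈ 182.32*I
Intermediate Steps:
d(F, a) = -3 (d(F, a) = -1 - 2 = -3)
√(d(-8 + X, 152) - 33239) = √(-3 - 33239) = √(-33242) = I*√33242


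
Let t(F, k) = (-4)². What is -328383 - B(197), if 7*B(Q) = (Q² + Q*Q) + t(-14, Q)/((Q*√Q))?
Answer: -2376299/7 - 16*√197/271663 ≈ -3.3947e+5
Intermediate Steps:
t(F, k) = 16
B(Q) = 2*Q²/7 + 16/(7*Q^(3/2)) (B(Q) = ((Q² + Q*Q) + 16/((Q*√Q)))/7 = ((Q² + Q²) + 16/(Q^(3/2)))/7 = (2*Q² + 16/Q^(3/2))/7 = 2*Q²/7 + 16/(7*Q^(3/2)))
-328383 - B(197) = -328383 - 2*(8 + 197^(7/2))/(7*197^(3/2)) = -328383 - 2*√197/38809*(8 + 7645373*√197)/7 = -328383 - 2*√197*(8 + 7645373*√197)/271663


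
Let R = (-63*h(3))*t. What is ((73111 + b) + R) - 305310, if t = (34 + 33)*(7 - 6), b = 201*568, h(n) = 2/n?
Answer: -120845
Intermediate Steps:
b = 114168
t = 67 (t = 67*1 = 67)
R = -2814 (R = -126/3*67 = -63*⅔*67 = -42*67 = -2814)
((73111 + b) + R) - 305310 = ((73111 + 114168) - 2814) - 305310 = (187279 - 2814) - 305310 = 184465 - 305310 = -120845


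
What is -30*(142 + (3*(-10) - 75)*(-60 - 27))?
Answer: -278310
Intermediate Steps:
-30*(142 + (3*(-10) - 75)*(-60 - 27)) = -30*(142 + (-30 - 75)*(-87)) = -30*(142 - 105*(-87)) = -30*(142 + 9135) = -30*9277 = -278310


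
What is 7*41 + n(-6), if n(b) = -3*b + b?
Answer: 299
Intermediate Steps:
n(b) = -2*b
7*41 + n(-6) = 7*41 - 2*(-6) = 287 + 12 = 299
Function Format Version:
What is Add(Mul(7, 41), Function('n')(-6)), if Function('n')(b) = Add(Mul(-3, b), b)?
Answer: 299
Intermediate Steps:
Function('n')(b) = Mul(-2, b)
Add(Mul(7, 41), Function('n')(-6)) = Add(Mul(7, 41), Mul(-2, -6)) = Add(287, 12) = 299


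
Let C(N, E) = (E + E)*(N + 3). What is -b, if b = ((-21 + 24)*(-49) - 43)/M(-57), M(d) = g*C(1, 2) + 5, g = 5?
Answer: 38/17 ≈ 2.2353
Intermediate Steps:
C(N, E) = 2*E*(3 + N) (C(N, E) = (2*E)*(3 + N) = 2*E*(3 + N))
M(d) = 85 (M(d) = 5*(2*2*(3 + 1)) + 5 = 5*(2*2*4) + 5 = 5*16 + 5 = 80 + 5 = 85)
b = -38/17 (b = ((-21 + 24)*(-49) - 43)/85 = (3*(-49) - 43)*(1/85) = (-147 - 43)*(1/85) = -190*1/85 = -38/17 ≈ -2.2353)
-b = -1*(-38/17) = 38/17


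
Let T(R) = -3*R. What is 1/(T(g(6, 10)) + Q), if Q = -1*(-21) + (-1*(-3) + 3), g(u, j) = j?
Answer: -1/3 ≈ -0.33333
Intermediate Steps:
Q = 27 (Q = 21 + (3 + 3) = 21 + 6 = 27)
1/(T(g(6, 10)) + Q) = 1/(-3*10 + 27) = 1/(-30 + 27) = 1/(-3) = -1/3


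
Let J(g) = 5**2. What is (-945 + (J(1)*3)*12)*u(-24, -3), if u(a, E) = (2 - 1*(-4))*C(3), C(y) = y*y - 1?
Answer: -2160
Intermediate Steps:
J(g) = 25
C(y) = -1 + y**2 (C(y) = y**2 - 1 = -1 + y**2)
u(a, E) = 48 (u(a, E) = (2 - 1*(-4))*(-1 + 3**2) = (2 + 4)*(-1 + 9) = 6*8 = 48)
(-945 + (J(1)*3)*12)*u(-24, -3) = (-945 + (25*3)*12)*48 = (-945 + 75*12)*48 = (-945 + 900)*48 = -45*48 = -2160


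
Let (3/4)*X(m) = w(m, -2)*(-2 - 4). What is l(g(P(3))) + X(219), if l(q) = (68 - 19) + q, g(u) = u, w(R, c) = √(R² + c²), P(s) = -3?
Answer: 46 - 8*√47965 ≈ -1706.1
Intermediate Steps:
l(q) = 49 + q
X(m) = -8*√(4 + m²) (X(m) = 4*(√(m² + (-2)²)*(-2 - 4))/3 = 4*(√(m² + 4)*(-6))/3 = 4*(√(4 + m²)*(-6))/3 = 4*(-6*√(4 + m²))/3 = -8*√(4 + m²))
l(g(P(3))) + X(219) = (49 - 3) - 8*√(4 + 219²) = 46 - 8*√(4 + 47961) = 46 - 8*√47965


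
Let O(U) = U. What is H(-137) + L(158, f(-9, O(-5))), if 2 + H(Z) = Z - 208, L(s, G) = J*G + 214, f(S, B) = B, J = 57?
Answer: -418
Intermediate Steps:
L(s, G) = 214 + 57*G (L(s, G) = 57*G + 214 = 214 + 57*G)
H(Z) = -210 + Z (H(Z) = -2 + (Z - 208) = -2 + (-208 + Z) = -210 + Z)
H(-137) + L(158, f(-9, O(-5))) = (-210 - 137) + (214 + 57*(-5)) = -347 + (214 - 285) = -347 - 71 = -418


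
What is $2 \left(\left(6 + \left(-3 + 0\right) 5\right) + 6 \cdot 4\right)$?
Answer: $30$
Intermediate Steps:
$2 \left(\left(6 + \left(-3 + 0\right) 5\right) + 6 \cdot 4\right) = 2 \left(\left(6 - 15\right) + 24\right) = 2 \left(-9 + 24\right) = 2 \cdot 15 = 30$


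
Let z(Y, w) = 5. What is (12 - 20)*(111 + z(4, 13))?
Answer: -928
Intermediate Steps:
(12 - 20)*(111 + z(4, 13)) = (12 - 20)*(111 + 5) = -8*116 = -928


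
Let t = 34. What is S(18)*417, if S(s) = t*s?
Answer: 255204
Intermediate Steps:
S(s) = 34*s
S(18)*417 = (34*18)*417 = 612*417 = 255204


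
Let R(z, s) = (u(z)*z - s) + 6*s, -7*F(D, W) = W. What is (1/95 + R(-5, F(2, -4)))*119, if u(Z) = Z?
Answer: 315044/95 ≈ 3316.3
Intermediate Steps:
F(D, W) = -W/7
R(z, s) = z**2 + 5*s (R(z, s) = (z*z - s) + 6*s = (z**2 - s) + 6*s = z**2 + 5*s)
(1/95 + R(-5, F(2, -4)))*119 = (1/95 + ((-5)**2 + 5*(-1/7*(-4))))*119 = (1/95 + (25 + 5*(4/7)))*119 = (1/95 + (25 + 20/7))*119 = (1/95 + 195/7)*119 = (18532/665)*119 = 315044/95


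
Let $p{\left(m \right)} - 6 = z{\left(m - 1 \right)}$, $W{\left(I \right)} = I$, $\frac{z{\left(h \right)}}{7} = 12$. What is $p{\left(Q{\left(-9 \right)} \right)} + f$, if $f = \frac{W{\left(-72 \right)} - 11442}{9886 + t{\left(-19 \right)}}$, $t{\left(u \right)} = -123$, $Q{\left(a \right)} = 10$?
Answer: $\frac{867156}{9763} \approx 88.821$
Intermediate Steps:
$z{\left(h \right)} = 84$ ($z{\left(h \right)} = 7 \cdot 12 = 84$)
$p{\left(m \right)} = 90$ ($p{\left(m \right)} = 6 + 84 = 90$)
$f = - \frac{11514}{9763}$ ($f = \frac{-72 - 11442}{9886 - 123} = - \frac{11514}{9763} \approx -1.1793$)
$p{\left(Q{\left(-9 \right)} \right)} + f = 90 - \frac{11514}{9763} = \frac{867156}{9763}$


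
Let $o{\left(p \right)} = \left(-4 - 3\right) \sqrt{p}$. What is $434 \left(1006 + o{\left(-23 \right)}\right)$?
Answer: $436604 - 3038 i \sqrt{23} \approx 4.366 \cdot 10^{5} - 14570.0 i$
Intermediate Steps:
$o{\left(p \right)} = - 7 \sqrt{p}$
$434 \left(1006 + o{\left(-23 \right)}\right) = 434 \left(1006 - 7 \sqrt{-23}\right) = 434 \left(1006 - 7 i \sqrt{23}\right) = 436604 - 3038 i \sqrt{23}$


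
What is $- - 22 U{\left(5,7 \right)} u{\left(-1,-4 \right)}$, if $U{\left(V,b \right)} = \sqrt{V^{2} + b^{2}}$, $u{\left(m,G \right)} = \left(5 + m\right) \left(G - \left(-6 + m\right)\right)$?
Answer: $264 \sqrt{74} \approx 2271.0$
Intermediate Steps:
$u{\left(m,G \right)} = \left(5 + m\right) \left(6 + G - m\right)$
$- - 22 U{\left(5,7 \right)} u{\left(-1,-4 \right)} = - - 22 \sqrt{5^{2} + 7^{2}} \left(30 - 1 - \left(-1\right)^{2} + 5 \left(-4\right) - -4\right) = - - 22 \sqrt{25 + 49} \left(30 - 1 - 1 - 20 + 4\right) = - - 22 \sqrt{74} \left(30 - 1 - 1 - 20 + 4\right) = - - 22 \sqrt{74} \cdot 12 = - \left(-264\right) \sqrt{74} = 264 \sqrt{74}$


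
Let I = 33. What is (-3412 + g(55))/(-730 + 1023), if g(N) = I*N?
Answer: -1597/293 ≈ -5.4505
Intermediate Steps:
g(N) = 33*N
(-3412 + g(55))/(-730 + 1023) = (-3412 + 33*55)/(-730 + 1023) = (-3412 + 1815)/293 = -1597*1/293 = -1597/293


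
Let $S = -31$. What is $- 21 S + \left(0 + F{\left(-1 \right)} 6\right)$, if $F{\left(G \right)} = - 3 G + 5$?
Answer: $699$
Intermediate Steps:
$F{\left(G \right)} = 5 - 3 G$
$- 21 S + \left(0 + F{\left(-1 \right)} 6\right) = \left(-21\right) \left(-31\right) + \left(0 + \left(5 - -3\right) 6\right) = 651 + \left(0 + \left(5 + 3\right) 6\right) = 651 + \left(0 + 8 \cdot 6\right) = 651 + \left(0 + 48\right) = 651 + 48 = 699$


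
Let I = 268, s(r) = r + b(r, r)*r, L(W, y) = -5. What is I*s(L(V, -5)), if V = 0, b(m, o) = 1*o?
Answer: 5360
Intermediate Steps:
b(m, o) = o
s(r) = r + r**2 (s(r) = r + r*r = r + r**2)
I*s(L(V, -5)) = 268*(-5*(1 - 5)) = 268*(-5*(-4)) = 268*20 = 5360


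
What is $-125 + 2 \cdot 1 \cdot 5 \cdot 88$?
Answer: $755$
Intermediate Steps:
$-125 + 2 \cdot 1 \cdot 5 \cdot 88 = -125 + 2 \cdot 5 \cdot 88 = -125 + 10 \cdot 88 = -125 + 880 = 755$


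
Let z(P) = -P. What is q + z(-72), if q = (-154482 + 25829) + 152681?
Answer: 24100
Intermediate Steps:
q = 24028 (q = -128653 + 152681 = 24028)
q + z(-72) = 24028 - 1*(-72) = 24028 + 72 = 24100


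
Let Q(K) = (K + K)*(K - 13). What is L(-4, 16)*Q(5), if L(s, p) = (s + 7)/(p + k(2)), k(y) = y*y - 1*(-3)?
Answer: -240/23 ≈ -10.435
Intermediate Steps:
k(y) = 3 + y**2 (k(y) = y**2 + 3 = 3 + y**2)
L(s, p) = (7 + s)/(7 + p) (L(s, p) = (s + 7)/(p + (3 + 2**2)) = (7 + s)/(p + (3 + 4)) = (7 + s)/(p + 7) = (7 + s)/(7 + p))
Q(K) = 2*K*(-13 + K) (Q(K) = (2*K)*(-13 + K) = 2*K*(-13 + K))
L(-4, 16)*Q(5) = ((7 - 4)/(7 + 16))*(2*5*(-13 + 5)) = (3/23)*(2*5*(-8)) = ((1/23)*3)*(-80) = (3/23)*(-80) = -240/23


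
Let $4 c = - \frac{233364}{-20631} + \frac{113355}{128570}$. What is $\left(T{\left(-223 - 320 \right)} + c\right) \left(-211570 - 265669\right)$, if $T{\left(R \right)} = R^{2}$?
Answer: $- \frac{332887542433903807}{2365688} \approx -1.4071 \cdot 10^{11}$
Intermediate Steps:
$c = \frac{7211201}{2365688}$ ($c = \frac{- \frac{233364}{-20631} + \frac{113355}{128570}}{4} = \frac{\left(-233364\right) \left(- \frac{1}{20631}\right) + 113355 \cdot \frac{1}{128570}}{4} = \frac{\frac{77788}{6877} + \frac{22671}{25714}}{4} = \frac{1}{4} \cdot \frac{7211201}{591422} = \frac{7211201}{2365688} \approx 3.0482$)
$\left(T{\left(-223 - 320 \right)} + c\right) \left(-211570 - 265669\right) = \left(\left(-223 - 320\right)^{2} + \frac{7211201}{2365688}\right) \left(-211570 - 265669\right) = \left(\left(-223 - 320\right)^{2} + \frac{7211201}{2365688}\right) \left(-477239\right) = \left(\left(-543\right)^{2} + \frac{7211201}{2365688}\right) \left(-477239\right) = \left(294849 + \frac{7211201}{2365688}\right) \left(-477239\right) = \frac{697527952313}{2365688} \left(-477239\right) = - \frac{332887542433903807}{2365688}$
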